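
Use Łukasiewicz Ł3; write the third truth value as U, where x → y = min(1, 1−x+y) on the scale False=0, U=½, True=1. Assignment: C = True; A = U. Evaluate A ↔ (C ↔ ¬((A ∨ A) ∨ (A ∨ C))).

A ∨ A = U ∨ U = U
A ∨ C = U ∨ True = True
(A ∨ A) ∨ (A ∨ C) = U ∨ True = True
¬((A ∨ A) ∨ (A ∨ C)) = ¬True = False
C ↔ ¬((A ∨ A) ∨ (A ∨ C)) = True ↔ False = False
A ↔ (C ↔ ¬((A ∨ A) ∨ (A ∨ C))) = U ↔ False = U

U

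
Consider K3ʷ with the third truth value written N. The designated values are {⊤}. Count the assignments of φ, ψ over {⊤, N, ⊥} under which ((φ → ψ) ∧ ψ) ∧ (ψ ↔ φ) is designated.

Designated under: (φ=⊤, ψ=⊤).

1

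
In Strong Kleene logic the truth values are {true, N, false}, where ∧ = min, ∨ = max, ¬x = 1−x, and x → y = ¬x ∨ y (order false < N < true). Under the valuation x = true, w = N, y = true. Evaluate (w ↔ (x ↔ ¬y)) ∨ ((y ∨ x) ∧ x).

¬y = ¬true = false
x ↔ ¬y = true ↔ false = false
w ↔ (x ↔ ¬y) = N ↔ false = N
y ∨ x = true ∨ true = true
(y ∨ x) ∧ x = true ∧ true = true
(w ↔ (x ↔ ¬y)) ∨ ((y ∨ x) ∧ x) = N ∨ true = true

true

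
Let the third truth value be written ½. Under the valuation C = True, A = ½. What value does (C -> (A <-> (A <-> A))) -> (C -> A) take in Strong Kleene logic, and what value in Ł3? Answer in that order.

½; True

In Strong Kleene logic: A <-> A = ½ <-> ½ = ½
A <-> (A <-> A) = ½ <-> ½ = ½
C -> (A <-> (A <-> A)) = True -> ½ = ½
C -> A = True -> ½ = ½
(C -> (A <-> (A <-> A))) -> (C -> A) = ½ -> ½ = ½
In Ł3: A <-> A = ½ <-> ½ = True  [1 − |½−½|]
A <-> (A <-> A) = ½ <-> True = ½
C -> (A <-> (A <-> A)) = True -> ½ = ½
C -> A = True -> ½ = ½
(C -> (A <-> (A <-> A))) -> (C -> A) = ½ -> ½ = True
They differ because Strong Kleene logic and Ł3 treat ½ differently under implication.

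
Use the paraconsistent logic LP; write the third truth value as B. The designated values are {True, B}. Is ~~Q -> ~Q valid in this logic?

Countermodel: Q=True gives False, which is not designated.

No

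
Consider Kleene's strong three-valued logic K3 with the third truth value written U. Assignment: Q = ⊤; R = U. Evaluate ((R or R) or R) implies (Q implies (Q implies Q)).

R or R = U or U = U
(R or R) or R = U or U = U
Q implies Q = ⊤ implies ⊤ = ⊤
Q implies (Q implies Q) = ⊤ implies ⊤ = ⊤
((R or R) or R) implies (Q implies (Q implies Q)) = U implies ⊤ = ⊤

⊤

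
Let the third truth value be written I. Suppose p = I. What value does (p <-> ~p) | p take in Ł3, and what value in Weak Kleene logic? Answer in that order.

In Ł3: ~p = ~I = I
p <-> ~p = I <-> I = 1
(p <-> ~p) | p = 1 | I = 1
In Weak Kleene logic: ~p = ~I = I
p <-> ~p = I <-> I = I
(p <-> ~p) | p = I | I = I
They differ because Ł3 and Weak Kleene logic treat I differently under the binary connectives.

1; I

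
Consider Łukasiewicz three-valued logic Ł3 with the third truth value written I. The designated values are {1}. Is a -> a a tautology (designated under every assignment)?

Yes

Every assignment of a over {1, I, 0} gives a value in {1}.
In particular, with a=I: a -> a = 1.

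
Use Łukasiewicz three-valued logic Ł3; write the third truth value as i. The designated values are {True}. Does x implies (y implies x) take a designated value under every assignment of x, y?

Every assignment of x, y over {True, i, False} gives a value in {True}.
In particular, with x=i, y=i: x implies (y implies x) = True.

Yes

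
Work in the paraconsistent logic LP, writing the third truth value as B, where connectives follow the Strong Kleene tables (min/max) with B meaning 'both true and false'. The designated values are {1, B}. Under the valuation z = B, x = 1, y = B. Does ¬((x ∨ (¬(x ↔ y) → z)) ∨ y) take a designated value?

No

x ↔ y = 1 ↔ B = B
¬(x ↔ y) = ¬B = B
¬(x ↔ y) → z = B → B = B
x ∨ (¬(x ↔ y) → z) = 1 ∨ B = 1
(x ∨ (¬(x ↔ y) → z)) ∨ y = 1 ∨ B = 1
¬((x ∨ (¬(x ↔ y) → z)) ∨ y) = ¬1 = 0
0 ∉ {1, B}.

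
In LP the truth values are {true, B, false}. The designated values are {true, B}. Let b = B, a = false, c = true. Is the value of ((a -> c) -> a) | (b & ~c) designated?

No

a -> c = false -> true = true
(a -> c) -> a = true -> false = false
~c = ~true = false
b & ~c = B & false = false
((a -> c) -> a) | (b & ~c) = false | false = false
false ∉ {true, B}.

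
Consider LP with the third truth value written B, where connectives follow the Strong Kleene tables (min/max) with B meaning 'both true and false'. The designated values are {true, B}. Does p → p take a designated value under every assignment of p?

Every assignment of p over {true, B, false} gives a value in {true, B}.
In particular, with p=B: p → p = B.

Yes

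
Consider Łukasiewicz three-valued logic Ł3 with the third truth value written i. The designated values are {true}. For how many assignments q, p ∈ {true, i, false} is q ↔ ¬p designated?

Designated under: (q=true, p=false); (q=i, p=i); (q=false, p=true).

3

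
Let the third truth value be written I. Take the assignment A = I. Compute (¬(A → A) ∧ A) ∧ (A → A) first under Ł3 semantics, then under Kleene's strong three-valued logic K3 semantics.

F; I

In Ł3: A → A = I → I = T
¬(A → A) = ¬T = F
¬(A → A) ∧ A = F ∧ I = F
A → A = I → I = T
(¬(A → A) ∧ A) ∧ (A → A) = F ∧ T = F
In Kleene's strong three-valued logic K3: A → A = I → I = I
¬(A → A) = ¬I = I
¬(A → A) ∧ A = I ∧ I = I
A → A = I → I = I
(¬(A → A) ∧ A) ∧ (A → A) = I ∧ I = I
They differ because Ł3 and Kleene's strong three-valued logic K3 treat I differently under implication.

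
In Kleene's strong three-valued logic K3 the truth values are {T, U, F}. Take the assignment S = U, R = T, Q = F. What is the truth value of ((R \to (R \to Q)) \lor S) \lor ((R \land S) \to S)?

U

R \to Q = T \to F = F
R \to (R \to Q) = T \to F = F
(R \to (R \to Q)) \lor S = F \lor U = U
R \land S = T \land U = U
(R \land S) \to S = U \to U = U  [\lnot U \lor U]
((R \to (R \to Q)) \lor S) \lor ((R \land S) \to S) = U \lor U = U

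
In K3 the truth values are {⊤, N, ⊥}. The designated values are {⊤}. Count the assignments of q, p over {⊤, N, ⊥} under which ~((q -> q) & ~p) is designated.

Designated under: (q=⊤, p=⊤); (q=N, p=⊤); (q=⊥, p=⊤).

3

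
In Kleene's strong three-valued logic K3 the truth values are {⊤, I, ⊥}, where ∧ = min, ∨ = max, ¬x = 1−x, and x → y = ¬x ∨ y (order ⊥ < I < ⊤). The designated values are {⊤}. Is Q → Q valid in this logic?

Countermodel: Q=I gives I, which is not designated.

No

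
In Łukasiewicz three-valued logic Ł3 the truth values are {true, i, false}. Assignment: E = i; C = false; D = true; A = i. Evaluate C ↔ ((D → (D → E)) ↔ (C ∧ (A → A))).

i

D → E = true → i = i
D → (D → E) = true → i = i
A → A = i → i = true
C ∧ (A → A) = false ∧ true = false
(D → (D → E)) ↔ (C ∧ (A → A)) = i ↔ false = i
C ↔ ((D → (D → E)) ↔ (C ∧ (A → A))) = false ↔ i = i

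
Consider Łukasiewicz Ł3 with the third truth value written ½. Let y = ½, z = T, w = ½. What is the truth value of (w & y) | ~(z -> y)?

w & y = ½ & ½ = ½
z -> y = T -> ½ = ½  [min(1, 1−1+½)]
~(z -> y) = ~½ = ½
(w & y) | ~(z -> y) = ½ | ½ = ½

½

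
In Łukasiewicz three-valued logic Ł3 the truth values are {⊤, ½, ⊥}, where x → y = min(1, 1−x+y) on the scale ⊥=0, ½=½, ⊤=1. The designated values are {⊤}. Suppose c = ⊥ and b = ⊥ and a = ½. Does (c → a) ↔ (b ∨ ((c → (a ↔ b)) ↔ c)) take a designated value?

c → a = ⊥ → ½ = ⊤  [min(1, 1−0+½)]
a ↔ b = ½ ↔ ⊥ = ½
c → (a ↔ b) = ⊥ → ½ = ⊤
(c → (a ↔ b)) ↔ c = ⊤ ↔ ⊥ = ⊥
b ∨ ((c → (a ↔ b)) ↔ c) = ⊥ ∨ ⊥ = ⊥
(c → a) ↔ (b ∨ ((c → (a ↔ b)) ↔ c)) = ⊤ ↔ ⊥ = ⊥
⊥ ∉ {⊤}.

No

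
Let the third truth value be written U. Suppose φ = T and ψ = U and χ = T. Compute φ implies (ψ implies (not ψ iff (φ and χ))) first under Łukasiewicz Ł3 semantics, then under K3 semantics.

T; U

In Łukasiewicz Ł3: not ψ = not U = U
φ and χ = T and T = T
not ψ iff (φ and χ) = U iff T = U
ψ implies (not ψ iff (φ and χ)) = U implies U = T
φ implies (ψ implies (not ψ iff (φ and χ))) = T implies T = T
In K3: not ψ = not U = U
φ and χ = T and T = T
not ψ iff (φ and χ) = U iff T = U
ψ implies (not ψ iff (φ and χ)) = U implies U = U  [not U or U]
φ implies (ψ implies (not ψ iff (φ and χ))) = T implies U = U
They differ because Łukasiewicz Ł3 and K3 treat U differently under implication.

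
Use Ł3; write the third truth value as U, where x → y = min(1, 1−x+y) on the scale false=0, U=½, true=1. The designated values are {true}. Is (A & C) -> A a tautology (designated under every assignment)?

Every assignment of A, C over {true, U, false} gives a value in {true}.
In particular, with A=U, C=U: (A & C) -> A = true.

Yes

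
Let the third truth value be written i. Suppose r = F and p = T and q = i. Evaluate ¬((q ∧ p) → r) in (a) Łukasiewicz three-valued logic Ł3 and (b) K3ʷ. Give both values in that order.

In Łukasiewicz three-valued logic Ł3: q ∧ p = i ∧ T = i
(q ∧ p) → r = i → F = i  [min(1, 1−½+0)]
¬((q ∧ p) → r) = ¬i = i
In K3ʷ: q ∧ p = i ∧ T = i
(q ∧ p) → r = i → F = i
¬((q ∧ p) → r) = ¬i = i

i; i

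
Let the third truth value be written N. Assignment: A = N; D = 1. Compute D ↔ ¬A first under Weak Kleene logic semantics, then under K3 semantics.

N; N

In Weak Kleene logic: ¬A = ¬N = N
D ↔ ¬A = 1 ↔ N = N
In K3: ¬A = ¬N = N
D ↔ ¬A = 1 ↔ N = N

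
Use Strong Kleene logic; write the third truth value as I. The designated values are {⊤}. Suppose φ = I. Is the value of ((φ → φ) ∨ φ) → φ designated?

No

φ → φ = I → I = I  [¬I ∨ I]
(φ → φ) ∨ φ = I ∨ I = I
((φ → φ) ∨ φ) → φ = I → I = I
I ∉ {⊤}.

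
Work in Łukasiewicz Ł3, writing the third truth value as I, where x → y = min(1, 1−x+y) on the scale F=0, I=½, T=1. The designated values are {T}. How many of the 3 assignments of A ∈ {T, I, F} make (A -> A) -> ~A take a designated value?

1

A=T: F ·
A=I: I ·
A=F: T ✓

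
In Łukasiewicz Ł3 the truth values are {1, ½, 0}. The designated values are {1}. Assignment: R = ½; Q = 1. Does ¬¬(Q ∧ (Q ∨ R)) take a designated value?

Yes

Q ∨ R = 1 ∨ ½ = 1
Q ∧ (Q ∨ R) = 1 ∧ 1 = 1
¬(Q ∧ (Q ∨ R)) = ¬1 = 0
¬¬(Q ∧ (Q ∨ R)) = ¬0 = 1
1 ∈ {1}.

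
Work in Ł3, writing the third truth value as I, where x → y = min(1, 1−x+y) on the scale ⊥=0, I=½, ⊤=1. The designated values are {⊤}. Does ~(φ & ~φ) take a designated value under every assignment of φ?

No

Countermodel: φ=I gives I, which is not designated.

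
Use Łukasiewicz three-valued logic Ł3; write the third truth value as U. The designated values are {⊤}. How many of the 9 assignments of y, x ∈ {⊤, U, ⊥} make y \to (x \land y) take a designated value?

Of the 9 assignments, 6 give a value in {⊤}.

6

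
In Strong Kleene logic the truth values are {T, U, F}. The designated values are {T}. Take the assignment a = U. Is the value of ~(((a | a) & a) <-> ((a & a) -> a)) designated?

a | a = U | U = U
(a | a) & a = U & U = U
a & a = U & U = U
(a & a) -> a = U -> U = U  [~U | U]
((a | a) & a) <-> ((a & a) -> a) = U <-> U = U
~(((a | a) & a) <-> ((a & a) -> a)) = ~U = U
U ∉ {T}.

No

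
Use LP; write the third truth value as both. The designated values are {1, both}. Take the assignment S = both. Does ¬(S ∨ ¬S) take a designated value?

¬S = ¬both = both
S ∨ ¬S = both ∨ both = both
¬(S ∨ ¬S) = ¬both = both
both ∈ {1, both}.

Yes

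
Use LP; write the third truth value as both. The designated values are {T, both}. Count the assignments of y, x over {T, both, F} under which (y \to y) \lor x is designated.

9

Of the 9 assignments, 9 give a value in {T, both}.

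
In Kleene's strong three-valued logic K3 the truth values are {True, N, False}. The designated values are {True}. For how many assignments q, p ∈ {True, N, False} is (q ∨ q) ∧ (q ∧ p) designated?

1

Designated under: (q=True, p=True).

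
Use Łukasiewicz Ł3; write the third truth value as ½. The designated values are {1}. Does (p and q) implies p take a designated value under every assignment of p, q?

Every assignment of p, q over {1, ½, 0} gives a value in {1}.
In particular, with p=½, q=½: (p and q) implies p = 1.

Yes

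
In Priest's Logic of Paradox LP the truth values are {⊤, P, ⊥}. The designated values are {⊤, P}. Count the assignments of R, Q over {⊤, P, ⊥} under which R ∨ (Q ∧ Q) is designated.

8

Of the 9 assignments, 8 give a value in {⊤, P}.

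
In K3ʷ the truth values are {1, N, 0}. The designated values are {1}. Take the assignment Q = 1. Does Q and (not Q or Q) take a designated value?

Yes

not Q = not 1 = 0
not Q or Q = 0 or 1 = 1
Q and (not Q or Q) = 1 and 1 = 1
1 ∈ {1}.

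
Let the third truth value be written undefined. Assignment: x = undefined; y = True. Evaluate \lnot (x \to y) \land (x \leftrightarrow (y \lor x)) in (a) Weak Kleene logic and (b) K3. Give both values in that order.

In Weak Kleene logic: x \to y = undefined \to True = undefined  [any arg is the third value ⇒ result is the third value]
\lnot (x \to y) = \lnot undefined = undefined
y \lor x = True \lor undefined = undefined
x \leftrightarrow (y \lor x) = undefined \leftrightarrow undefined = undefined
\lnot (x \to y) \land (x \leftrightarrow (y \lor x)) = undefined \land undefined = undefined
In K3: x \to y = undefined \to True = True
\lnot (x \to y) = \lnot True = False
y \lor x = True \lor undefined = True
x \leftrightarrow (y \lor x) = undefined \leftrightarrow True = undefined
\lnot (x \to y) \land (x \leftrightarrow (y \lor x)) = False \land undefined = False
They differ because Weak Kleene logic and K3 treat undefined differently under the binary connectives.

undefined; False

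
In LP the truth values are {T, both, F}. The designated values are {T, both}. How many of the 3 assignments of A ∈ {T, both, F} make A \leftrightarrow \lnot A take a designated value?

1

A=T: F ·
A=both: both ✓
A=F: F ·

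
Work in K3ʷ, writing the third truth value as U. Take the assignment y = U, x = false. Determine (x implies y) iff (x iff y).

x implies y = false implies U = U
x iff y = false iff U = U
(x implies y) iff (x iff y) = U iff U = U

U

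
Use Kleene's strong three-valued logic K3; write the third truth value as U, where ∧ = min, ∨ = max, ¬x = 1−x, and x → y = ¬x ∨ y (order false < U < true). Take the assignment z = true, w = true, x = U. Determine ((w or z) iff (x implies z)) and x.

U

w or z = true or true = true
x implies z = U implies true = true  [not U or true]
(w or z) iff (x implies z) = true iff true = true
((w or z) iff (x implies z)) and x = true and U = U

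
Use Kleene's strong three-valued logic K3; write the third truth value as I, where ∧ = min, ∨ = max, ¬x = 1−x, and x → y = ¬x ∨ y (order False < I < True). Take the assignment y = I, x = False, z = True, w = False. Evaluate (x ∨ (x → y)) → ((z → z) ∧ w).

False

x → y = False → I = True  [¬False ∨ I]
x ∨ (x → y) = False ∨ True = True
z → z = True → True = True
(z → z) ∧ w = True ∧ False = False
(x ∨ (x → y)) → ((z → z) ∧ w) = True → False = False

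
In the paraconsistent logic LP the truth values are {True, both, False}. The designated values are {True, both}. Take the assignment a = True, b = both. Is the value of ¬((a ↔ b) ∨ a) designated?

a ↔ b = True ↔ both = both
(a ↔ b) ∨ a = both ∨ True = True
¬((a ↔ b) ∨ a) = ¬True = False
False ∉ {True, both}.

No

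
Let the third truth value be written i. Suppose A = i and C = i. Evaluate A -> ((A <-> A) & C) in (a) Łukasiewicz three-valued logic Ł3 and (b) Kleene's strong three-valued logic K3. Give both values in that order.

In Łukasiewicz three-valued logic Ł3: A <-> A = i <-> i = True  [1 − |½−½|]
(A <-> A) & C = True & i = i
A -> ((A <-> A) & C) = i -> i = True
In Kleene's strong three-valued logic K3: A <-> A = i <-> i = i
(A <-> A) & C = i & i = i
A -> ((A <-> A) & C) = i -> i = i
They differ because Łukasiewicz three-valued logic Ł3 and Kleene's strong three-valued logic K3 treat i differently under implication.

True; i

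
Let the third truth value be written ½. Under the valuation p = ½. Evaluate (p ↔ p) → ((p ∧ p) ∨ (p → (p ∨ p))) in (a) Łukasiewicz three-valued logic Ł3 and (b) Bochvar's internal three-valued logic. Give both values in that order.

True; ½

In Łukasiewicz three-valued logic Ł3: p ↔ p = ½ ↔ ½ = True  [1 − |½−½|]
p ∧ p = ½ ∧ ½ = ½
p ∨ p = ½ ∨ ½ = ½
p → (p ∨ p) = ½ → ½ = True
(p ∧ p) ∨ (p → (p ∨ p)) = ½ ∨ True = True
(p ↔ p) → ((p ∧ p) ∨ (p → (p ∨ p))) = True → True = True
In Bochvar's internal three-valued logic: p ↔ p = ½ ↔ ½ = ½
p ∧ p = ½ ∧ ½ = ½
p ∨ p = ½ ∨ ½ = ½
p → (p ∨ p) = ½ → ½ = ½  [any arg is the third value ⇒ result is the third value]
(p ∧ p) ∨ (p → (p ∨ p)) = ½ ∨ ½ = ½
(p ↔ p) → ((p ∧ p) ∨ (p → (p ∨ p))) = ½ → ½ = ½
They differ because Łukasiewicz three-valued logic Ł3 and Bochvar's internal three-valued logic treat ½ differently under the binary connectives.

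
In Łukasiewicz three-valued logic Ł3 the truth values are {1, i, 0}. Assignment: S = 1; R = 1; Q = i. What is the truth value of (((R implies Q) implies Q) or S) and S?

1

R implies Q = 1 implies i = i  [min(1, 1−1+½)]
(R implies Q) implies Q = i implies i = 1
((R implies Q) implies Q) or S = 1 or 1 = 1
(((R implies Q) implies Q) or S) and S = 1 and 1 = 1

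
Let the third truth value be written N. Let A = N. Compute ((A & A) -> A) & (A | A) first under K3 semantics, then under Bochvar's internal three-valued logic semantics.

In K3: A & A = N & N = N
(A & A) -> A = N -> N = N
A | A = N | N = N
((A & A) -> A) & (A | A) = N & N = N
In Bochvar's internal three-valued logic: A & A = N & N = N
(A & A) -> A = N -> N = N
A | A = N | N = N
((A & A) -> A) & (A | A) = N & N = N

N; N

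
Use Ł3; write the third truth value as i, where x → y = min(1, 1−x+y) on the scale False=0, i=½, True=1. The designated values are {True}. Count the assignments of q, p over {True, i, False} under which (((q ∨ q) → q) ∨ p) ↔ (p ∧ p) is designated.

Designated under: (q=True, p=True); (q=i, p=True); (q=False, p=True).

3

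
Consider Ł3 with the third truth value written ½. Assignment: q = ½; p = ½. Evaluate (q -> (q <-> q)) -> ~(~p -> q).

False

q <-> q = ½ <-> ½ = True  [1 − |½−½|]
q -> (q <-> q) = ½ -> True = True
~p = ~½ = ½
~p -> q = ½ -> ½ = True
~(~p -> q) = ~True = False
(q -> (q <-> q)) -> ~(~p -> q) = True -> False = False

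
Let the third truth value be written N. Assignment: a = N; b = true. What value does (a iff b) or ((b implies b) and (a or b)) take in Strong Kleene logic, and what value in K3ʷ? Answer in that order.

true; N

In Strong Kleene logic: a iff b = N iff true = N
b implies b = true implies true = true
a or b = N or true = true
(b implies b) and (a or b) = true and true = true
(a iff b) or ((b implies b) and (a or b)) = N or true = true
In K3ʷ: a iff b = N iff true = N
b implies b = true implies true = true
a or b = N or true = N
(b implies b) and (a or b) = true and N = N
(a iff b) or ((b implies b) and (a or b)) = N or N = N
They differ because Strong Kleene logic and K3ʷ treat N differently under the binary connectives.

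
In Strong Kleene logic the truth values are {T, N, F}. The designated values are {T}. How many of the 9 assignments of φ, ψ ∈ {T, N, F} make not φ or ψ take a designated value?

5

Of the 9 assignments, 5 give a value in {T}.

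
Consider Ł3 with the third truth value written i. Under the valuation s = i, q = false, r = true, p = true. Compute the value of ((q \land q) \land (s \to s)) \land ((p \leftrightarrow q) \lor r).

false

q \land q = false \land false = false
s \to s = i \to i = true  [min(1, 1−½+½)]
(q \land q) \land (s \to s) = false \land true = false
p \leftrightarrow q = true \leftrightarrow false = false
(p \leftrightarrow q) \lor r = false \lor true = true
((q \land q) \land (s \to s)) \land ((p \leftrightarrow q) \lor r) = false \land true = false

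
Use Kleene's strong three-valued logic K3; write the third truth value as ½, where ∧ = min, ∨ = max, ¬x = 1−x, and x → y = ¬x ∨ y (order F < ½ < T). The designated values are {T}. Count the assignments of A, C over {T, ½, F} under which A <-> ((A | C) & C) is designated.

2

Designated under: (A=T, C=T); (A=F, C=F).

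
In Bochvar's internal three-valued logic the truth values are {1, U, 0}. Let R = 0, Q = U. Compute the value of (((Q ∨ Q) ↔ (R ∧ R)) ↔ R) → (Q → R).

U

Q ∨ Q = U ∨ U = U
R ∧ R = 0 ∧ 0 = 0
(Q ∨ Q) ↔ (R ∧ R) = U ↔ 0 = U
((Q ∨ Q) ↔ (R ∧ R)) ↔ R = U ↔ 0 = U
Q → R = U → 0 = U  [any arg is the third value ⇒ result is the third value]
(((Q ∨ Q) ↔ (R ∧ R)) ↔ R) → (Q → R) = U → U = U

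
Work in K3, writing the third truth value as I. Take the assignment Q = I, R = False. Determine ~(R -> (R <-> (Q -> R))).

False

Q -> R = I -> False = I  [~I | False]
R <-> (Q -> R) = False <-> I = I
R -> (R <-> (Q -> R)) = False -> I = True
~(R -> (R <-> (Q -> R))) = ~True = False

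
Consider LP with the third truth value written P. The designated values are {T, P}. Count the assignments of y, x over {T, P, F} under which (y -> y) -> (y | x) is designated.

Of the 9 assignments, 8 give a value in {T, P}.

8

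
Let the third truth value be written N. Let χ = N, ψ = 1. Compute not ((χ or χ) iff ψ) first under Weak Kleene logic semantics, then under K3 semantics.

In Weak Kleene logic: χ or χ = N or N = N
(χ or χ) iff ψ = N iff 1 = N
not ((χ or χ) iff ψ) = not N = N
In K3: χ or χ = N or N = N
(χ or χ) iff ψ = N iff 1 = N
not ((χ or χ) iff ψ) = not N = N

N; N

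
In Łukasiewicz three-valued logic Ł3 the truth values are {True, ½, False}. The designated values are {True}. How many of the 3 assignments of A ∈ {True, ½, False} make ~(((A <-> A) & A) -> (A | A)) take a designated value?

0

A=True: False ·
A=½: False ·
A=False: False ·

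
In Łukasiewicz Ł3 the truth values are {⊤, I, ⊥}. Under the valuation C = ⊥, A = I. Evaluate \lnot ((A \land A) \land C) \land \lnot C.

⊤

A \land A = I \land I = I
(A \land A) \land C = I \land ⊥ = ⊥
\lnot ((A \land A) \land C) = \lnot ⊥ = ⊤
\lnot C = \lnot ⊥ = ⊤
\lnot ((A \land A) \land C) \land \lnot C = ⊤ \land ⊤ = ⊤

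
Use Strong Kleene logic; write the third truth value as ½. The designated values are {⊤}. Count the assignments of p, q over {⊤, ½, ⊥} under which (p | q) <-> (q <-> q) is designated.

Designated under: (p=⊤, q=⊤); (p=⊤, q=⊥); (p=½, q=⊤); (p=⊥, q=⊤).

4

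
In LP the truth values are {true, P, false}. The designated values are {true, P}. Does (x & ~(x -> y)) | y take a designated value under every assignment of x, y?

No

Countermodel: x=false, y=false gives false, which is not designated.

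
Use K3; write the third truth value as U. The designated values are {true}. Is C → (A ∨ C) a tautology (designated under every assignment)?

No

Countermodel: C=U, A=U gives U, which is not designated.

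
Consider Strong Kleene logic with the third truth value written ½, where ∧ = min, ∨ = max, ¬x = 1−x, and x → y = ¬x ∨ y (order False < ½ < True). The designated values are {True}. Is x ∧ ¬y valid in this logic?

Countermodel: x=True, y=True gives False, which is not designated.

No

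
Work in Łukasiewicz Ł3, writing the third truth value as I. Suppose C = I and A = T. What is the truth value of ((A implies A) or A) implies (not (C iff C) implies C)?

T

A implies A = T implies T = T
(A implies A) or A = T or T = T
C iff C = I iff I = T  [1 − |½−½|]
not (C iff C) = not T = F
not (C iff C) implies C = F implies I = T
((A implies A) or A) implies (not (C iff C) implies C) = T implies T = T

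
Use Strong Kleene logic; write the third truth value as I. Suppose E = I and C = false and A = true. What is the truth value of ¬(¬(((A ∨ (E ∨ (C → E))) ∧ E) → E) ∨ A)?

C → E = false → I = true  [¬false ∨ I]
E ∨ (C → E) = I ∨ true = true
A ∨ (E ∨ (C → E)) = true ∨ true = true
(A ∨ (E ∨ (C → E))) ∧ E = true ∧ I = I
((A ∨ (E ∨ (C → E))) ∧ E) → E = I → I = I
¬(((A ∨ (E ∨ (C → E))) ∧ E) → E) = ¬I = I
¬(((A ∨ (E ∨ (C → E))) ∧ E) → E) ∨ A = I ∨ true = true
¬(¬(((A ∨ (E ∨ (C → E))) ∧ E) → E) ∨ A) = ¬true = false

false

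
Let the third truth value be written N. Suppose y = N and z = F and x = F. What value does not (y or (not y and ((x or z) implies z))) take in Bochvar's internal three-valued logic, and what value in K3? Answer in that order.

In Bochvar's internal three-valued logic: not y = not N = N
x or z = F or F = F
(x or z) implies z = F implies F = T
not y and ((x or z) implies z) = N and T = N
y or (not y and ((x or z) implies z)) = N or N = N
not (y or (not y and ((x or z) implies z))) = not N = N
In K3: not y = not N = N
x or z = F or F = F
(x or z) implies z = F implies F = T
not y and ((x or z) implies z) = N and T = N
y or (not y and ((x or z) implies z)) = N or N = N
not (y or (not y and ((x or z) implies z))) = not N = N

N; N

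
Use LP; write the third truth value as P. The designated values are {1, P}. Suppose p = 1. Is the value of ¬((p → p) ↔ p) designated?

No

p → p = 1 → 1 = 1
(p → p) ↔ p = 1 ↔ 1 = 1
¬((p → p) ↔ p) = ¬1 = 0
0 ∉ {1, P}.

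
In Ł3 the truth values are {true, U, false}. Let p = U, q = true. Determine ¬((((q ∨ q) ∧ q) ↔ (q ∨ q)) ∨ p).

q ∨ q = true ∨ true = true
(q ∨ q) ∧ q = true ∧ true = true
q ∨ q = true ∨ true = true
((q ∨ q) ∧ q) ↔ (q ∨ q) = true ↔ true = true
(((q ∨ q) ∧ q) ↔ (q ∨ q)) ∨ p = true ∨ U = true
¬((((q ∨ q) ∧ q) ↔ (q ∨ q)) ∨ p) = ¬true = false

false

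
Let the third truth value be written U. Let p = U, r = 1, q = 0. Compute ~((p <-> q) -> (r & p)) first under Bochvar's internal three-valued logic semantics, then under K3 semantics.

In Bochvar's internal three-valued logic: p <-> q = U <-> 0 = U
r & p = 1 & U = U
(p <-> q) -> (r & p) = U -> U = U  [any arg is the third value ⇒ result is the third value]
~((p <-> q) -> (r & p)) = ~U = U
In K3: p <-> q = U <-> 0 = U
r & p = 1 & U = U
(p <-> q) -> (r & p) = U -> U = U  [~U | U]
~((p <-> q) -> (r & p)) = ~U = U

U; U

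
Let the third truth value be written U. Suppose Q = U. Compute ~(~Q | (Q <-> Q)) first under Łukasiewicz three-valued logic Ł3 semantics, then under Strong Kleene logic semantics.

In Łukasiewicz three-valued logic Ł3: ~Q = ~U = U
Q <-> Q = U <-> U = true  [1 − |½−½|]
~Q | (Q <-> Q) = U | true = true
~(~Q | (Q <-> Q)) = ~true = false
In Strong Kleene logic: ~Q = ~U = U
Q <-> Q = U <-> U = U
~Q | (Q <-> Q) = U | U = U
~(~Q | (Q <-> Q)) = ~U = U
They differ because Łukasiewicz three-valued logic Ł3 and Strong Kleene logic treat U differently under implication.

false; U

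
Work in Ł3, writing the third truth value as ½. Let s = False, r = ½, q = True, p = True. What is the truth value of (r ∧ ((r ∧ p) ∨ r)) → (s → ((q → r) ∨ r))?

r ∧ p = ½ ∧ True = ½
(r ∧ p) ∨ r = ½ ∨ ½ = ½
r ∧ ((r ∧ p) ∨ r) = ½ ∧ ½ = ½
q → r = True → ½ = ½  [min(1, 1−1+½)]
(q → r) ∨ r = ½ ∨ ½ = ½
s → ((q → r) ∨ r) = False → ½ = True
(r ∧ ((r ∧ p) ∨ r)) → (s → ((q → r) ∨ r)) = ½ → True = True

True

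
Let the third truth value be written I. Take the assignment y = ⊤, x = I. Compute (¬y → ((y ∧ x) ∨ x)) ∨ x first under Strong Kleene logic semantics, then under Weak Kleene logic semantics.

In Strong Kleene logic: ¬y = ¬⊤ = ⊥
y ∧ x = ⊤ ∧ I = I
(y ∧ x) ∨ x = I ∨ I = I
¬y → ((y ∧ x) ∨ x) = ⊥ → I = ⊤
(¬y → ((y ∧ x) ∨ x)) ∨ x = ⊤ ∨ I = ⊤
In Weak Kleene logic: ¬y = ¬⊤ = ⊥
y ∧ x = ⊤ ∧ I = I
(y ∧ x) ∨ x = I ∨ I = I
¬y → ((y ∧ x) ∨ x) = ⊥ → I = I  [any arg is the third value ⇒ result is the third value]
(¬y → ((y ∧ x) ∨ x)) ∨ x = I ∨ I = I
They differ because Strong Kleene logic and Weak Kleene logic treat I differently under the binary connectives.

⊤; I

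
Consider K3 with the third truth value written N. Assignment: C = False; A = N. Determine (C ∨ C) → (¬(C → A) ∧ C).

C ∨ C = False ∨ False = False
C → A = False → N = True  [¬False ∨ N]
¬(C → A) = ¬True = False
¬(C → A) ∧ C = False ∧ False = False
(C ∨ C) → (¬(C → A) ∧ C) = False → False = True

True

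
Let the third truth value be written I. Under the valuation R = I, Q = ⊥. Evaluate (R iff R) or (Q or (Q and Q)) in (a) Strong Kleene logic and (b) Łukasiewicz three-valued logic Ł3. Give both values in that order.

I; ⊤

In Strong Kleene logic: R iff R = I iff I = I
Q and Q = ⊥ and ⊥ = ⊥
Q or (Q and Q) = ⊥ or ⊥ = ⊥
(R iff R) or (Q or (Q and Q)) = I or ⊥ = I
In Łukasiewicz three-valued logic Ł3: R iff R = I iff I = ⊤
Q and Q = ⊥ and ⊥ = ⊥
Q or (Q and Q) = ⊥ or ⊥ = ⊥
(R iff R) or (Q or (Q and Q)) = ⊤ or ⊥ = ⊤
They differ because Strong Kleene logic and Łukasiewicz three-valued logic Ł3 treat I differently under implication.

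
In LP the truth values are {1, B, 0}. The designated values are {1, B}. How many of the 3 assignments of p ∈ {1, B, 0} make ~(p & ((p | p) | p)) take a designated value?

2

p=1: 0 ·
p=B: B ✓
p=0: 1 ✓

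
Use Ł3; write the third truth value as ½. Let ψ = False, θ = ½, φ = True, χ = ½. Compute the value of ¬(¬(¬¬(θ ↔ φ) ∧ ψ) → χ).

θ ↔ φ = ½ ↔ True = ½  [1 − |½−1|]
¬(θ ↔ φ) = ¬½ = ½
¬¬(θ ↔ φ) = ¬½ = ½
¬¬(θ ↔ φ) ∧ ψ = ½ ∧ False = False
¬(¬¬(θ ↔ φ) ∧ ψ) = ¬False = True
¬(¬¬(θ ↔ φ) ∧ ψ) → χ = True → ½ = ½
¬(¬(¬¬(θ ↔ φ) ∧ ψ) → χ) = ¬½ = ½

½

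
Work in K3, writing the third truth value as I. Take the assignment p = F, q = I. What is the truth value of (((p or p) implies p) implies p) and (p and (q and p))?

p or p = F or F = F
(p or p) implies p = F implies F = T
((p or p) implies p) implies p = T implies F = F
q and p = I and F = F
p and (q and p) = F and F = F
(((p or p) implies p) implies p) and (p and (q and p)) = F and F = F

F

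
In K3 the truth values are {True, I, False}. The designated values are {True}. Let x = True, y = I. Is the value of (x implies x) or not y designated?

x implies x = True implies True = True
not y = not I = I
(x implies x) or not y = True or I = True
True ∈ {True}.

Yes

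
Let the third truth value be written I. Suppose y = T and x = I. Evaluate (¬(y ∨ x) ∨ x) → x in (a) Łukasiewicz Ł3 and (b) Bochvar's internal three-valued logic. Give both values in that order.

In Łukasiewicz Ł3: y ∨ x = T ∨ I = T
¬(y ∨ x) = ¬T = F
¬(y ∨ x) ∨ x = F ∨ I = I
(¬(y ∨ x) ∨ x) → x = I → I = T  [min(1, 1−½+½)]
In Bochvar's internal three-valued logic: y ∨ x = T ∨ I = I
¬(y ∨ x) = ¬I = I
¬(y ∨ x) ∨ x = I ∨ I = I
(¬(y ∨ x) ∨ x) → x = I → I = I
They differ because Łukasiewicz Ł3 and Bochvar's internal three-valued logic treat I differently under the binary connectives.

T; I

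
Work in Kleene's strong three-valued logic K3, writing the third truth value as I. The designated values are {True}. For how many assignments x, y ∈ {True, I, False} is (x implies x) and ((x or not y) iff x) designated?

Designated under: (x=True, y=True); (x=True, y=I); (x=True, y=False); (x=False, y=True).

4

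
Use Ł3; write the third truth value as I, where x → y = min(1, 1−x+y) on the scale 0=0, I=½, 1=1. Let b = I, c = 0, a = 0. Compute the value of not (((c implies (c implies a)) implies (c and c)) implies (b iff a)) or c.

0

c implies a = 0 implies 0 = 1
c implies (c implies a) = 0 implies 1 = 1
c and c = 0 and 0 = 0
(c implies (c implies a)) implies (c and c) = 1 implies 0 = 0
b iff a = I iff 0 = I  [1 − |½−0|]
((c implies (c implies a)) implies (c and c)) implies (b iff a) = 0 implies I = 1
not (((c implies (c implies a)) implies (c and c)) implies (b iff a)) = not 1 = 0
not (((c implies (c implies a)) implies (c and c)) implies (b iff a)) or c = 0 or 0 = 0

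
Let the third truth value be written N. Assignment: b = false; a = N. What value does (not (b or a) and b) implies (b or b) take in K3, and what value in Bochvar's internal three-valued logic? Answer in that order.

In K3: b or a = false or N = N
not (b or a) = not N = N
not (b or a) and b = N and false = false
b or b = false or false = false
(not (b or a) and b) implies (b or b) = false implies false = true
In Bochvar's internal three-valued logic: b or a = false or N = N
not (b or a) = not N = N
not (b or a) and b = N and false = N
b or b = false or false = false
(not (b or a) and b) implies (b or b) = N implies false = N  [any arg is the third value ⇒ result is the third value]
They differ because K3 and Bochvar's internal three-valued logic treat N differently under the binary connectives.

true; N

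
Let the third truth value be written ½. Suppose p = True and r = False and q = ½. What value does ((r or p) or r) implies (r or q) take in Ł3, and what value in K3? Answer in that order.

In Ł3: r or p = False or True = True
(r or p) or r = True or False = True
r or q = False or ½ = ½
((r or p) or r) implies (r or q) = True implies ½ = ½
In K3: r or p = False or True = True
(r or p) or r = True or False = True
r or q = False or ½ = ½
((r or p) or r) implies (r or q) = True implies ½ = ½  [not True or ½]

½; ½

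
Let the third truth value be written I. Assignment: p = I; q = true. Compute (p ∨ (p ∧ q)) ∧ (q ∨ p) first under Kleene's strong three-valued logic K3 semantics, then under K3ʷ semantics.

I; I

In Kleene's strong three-valued logic K3: p ∧ q = I ∧ true = I
p ∨ (p ∧ q) = I ∨ I = I
q ∨ p = true ∨ I = true
(p ∨ (p ∧ q)) ∧ (q ∨ p) = I ∧ true = I
In K3ʷ: p ∧ q = I ∧ true = I
p ∨ (p ∧ q) = I ∨ I = I
q ∨ p = true ∨ I = I
(p ∨ (p ∧ q)) ∧ (q ∨ p) = I ∧ I = I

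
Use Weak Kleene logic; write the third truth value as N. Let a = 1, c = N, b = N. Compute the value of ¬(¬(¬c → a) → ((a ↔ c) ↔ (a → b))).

N

¬c = ¬N = N
¬c → a = N → 1 = N  [any arg is the third value ⇒ result is the third value]
¬(¬c → a) = ¬N = N
a ↔ c = 1 ↔ N = N
a → b = 1 → N = N
(a ↔ c) ↔ (a → b) = N ↔ N = N
¬(¬c → a) → ((a ↔ c) ↔ (a → b)) = N → N = N
¬(¬(¬c → a) → ((a ↔ c) ↔ (a → b))) = ¬N = N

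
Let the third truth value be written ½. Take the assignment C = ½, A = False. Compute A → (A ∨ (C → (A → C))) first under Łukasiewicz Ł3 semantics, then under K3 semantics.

True; True

In Łukasiewicz Ł3: A → C = False → ½ = True  [min(1, 1−0+½)]
C → (A → C) = ½ → True = True
A ∨ (C → (A → C)) = False ∨ True = True
A → (A ∨ (C → (A → C))) = False → True = True
In K3: A → C = False → ½ = True
C → (A → C) = ½ → True = True
A ∨ (C → (A → C)) = False ∨ True = True
A → (A ∨ (C → (A → C))) = False → True = True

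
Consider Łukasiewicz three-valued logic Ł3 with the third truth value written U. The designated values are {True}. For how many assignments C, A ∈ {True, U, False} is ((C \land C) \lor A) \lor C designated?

Of the 9 assignments, 5 give a value in {True}.

5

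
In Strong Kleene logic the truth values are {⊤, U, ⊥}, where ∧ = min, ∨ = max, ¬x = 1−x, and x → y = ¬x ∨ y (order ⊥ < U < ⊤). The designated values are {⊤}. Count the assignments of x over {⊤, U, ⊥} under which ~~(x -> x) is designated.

2

x=⊤: ⊤ ✓
x=U: U ·
x=⊥: ⊤ ✓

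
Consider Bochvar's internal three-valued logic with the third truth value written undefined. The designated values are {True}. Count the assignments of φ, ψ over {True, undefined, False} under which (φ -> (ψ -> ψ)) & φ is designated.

Designated under: (φ=True, ψ=True); (φ=True, ψ=False).

2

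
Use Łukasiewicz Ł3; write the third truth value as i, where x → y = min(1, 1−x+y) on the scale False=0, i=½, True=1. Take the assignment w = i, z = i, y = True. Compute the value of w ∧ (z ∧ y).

i

z ∧ y = i ∧ True = i
w ∧ (z ∧ y) = i ∧ i = i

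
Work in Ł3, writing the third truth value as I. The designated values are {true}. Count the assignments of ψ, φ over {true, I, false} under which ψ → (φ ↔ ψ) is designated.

7

Of the 9 assignments, 7 give a value in {true}.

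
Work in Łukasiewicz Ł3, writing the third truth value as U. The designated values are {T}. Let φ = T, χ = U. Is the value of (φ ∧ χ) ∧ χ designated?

φ ∧ χ = T ∧ U = U
(φ ∧ χ) ∧ χ = U ∧ U = U
U ∉ {T}.

No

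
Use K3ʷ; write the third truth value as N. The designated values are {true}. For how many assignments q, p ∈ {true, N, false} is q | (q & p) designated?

Designated under: (q=true, p=true); (q=true, p=false).

2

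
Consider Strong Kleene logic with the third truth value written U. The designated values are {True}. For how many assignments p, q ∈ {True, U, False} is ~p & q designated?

Designated under: (p=False, q=True).

1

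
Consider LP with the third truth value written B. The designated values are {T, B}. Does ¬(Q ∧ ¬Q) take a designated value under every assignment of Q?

Every assignment of Q over {T, B, F} gives a value in {T, B}.
In particular, with Q=B: ¬(Q ∧ ¬Q) = B.

Yes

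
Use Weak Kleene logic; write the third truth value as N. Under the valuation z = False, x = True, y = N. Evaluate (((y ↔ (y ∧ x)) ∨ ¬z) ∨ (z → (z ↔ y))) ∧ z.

N

y ∧ x = N ∧ True = N
y ↔ (y ∧ x) = N ↔ N = N
¬z = ¬False = True
(y ↔ (y ∧ x)) ∨ ¬z = N ∨ True = N
z ↔ y = False ↔ N = N
z → (z ↔ y) = False → N = N
((y ↔ (y ∧ x)) ∨ ¬z) ∨ (z → (z ↔ y)) = N ∨ N = N
(((y ↔ (y ∧ x)) ∨ ¬z) ∨ (z → (z ↔ y))) ∧ z = N ∧ False = N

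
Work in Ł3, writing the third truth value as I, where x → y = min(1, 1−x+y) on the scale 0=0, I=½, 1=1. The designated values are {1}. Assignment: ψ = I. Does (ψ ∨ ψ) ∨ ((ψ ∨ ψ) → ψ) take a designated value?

ψ ∨ ψ = I ∨ I = I
ψ ∨ ψ = I ∨ I = I
(ψ ∨ ψ) → ψ = I → I = 1
(ψ ∨ ψ) ∨ ((ψ ∨ ψ) → ψ) = I ∨ 1 = 1
1 ∈ {1}.

Yes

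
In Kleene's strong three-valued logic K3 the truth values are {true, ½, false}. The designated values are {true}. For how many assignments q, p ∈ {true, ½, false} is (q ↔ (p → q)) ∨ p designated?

Of the 9 assignments, 5 give a value in {true}.

5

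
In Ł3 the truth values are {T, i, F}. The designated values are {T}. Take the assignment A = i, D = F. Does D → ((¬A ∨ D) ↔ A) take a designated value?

¬A = ¬i = i
¬A ∨ D = i ∨ F = i
(¬A ∨ D) ↔ A = i ↔ i = T
D → ((¬A ∨ D) ↔ A) = F → T = T
T ∈ {T}.

Yes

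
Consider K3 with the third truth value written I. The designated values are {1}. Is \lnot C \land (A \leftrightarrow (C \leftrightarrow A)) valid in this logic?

Countermodel: C=1, A=1 gives 0, which is not designated.

No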